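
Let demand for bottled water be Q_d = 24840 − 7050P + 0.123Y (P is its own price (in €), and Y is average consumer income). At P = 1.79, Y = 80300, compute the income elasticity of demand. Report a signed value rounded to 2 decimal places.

0.45

At the given values, Q_d = 24840 − 7050(1.79) + 0.123(80300) = 22097.4.
∂Q_d/∂Y = 0.123.
E = (0.123) × (80300/22097.4) = 0.4469…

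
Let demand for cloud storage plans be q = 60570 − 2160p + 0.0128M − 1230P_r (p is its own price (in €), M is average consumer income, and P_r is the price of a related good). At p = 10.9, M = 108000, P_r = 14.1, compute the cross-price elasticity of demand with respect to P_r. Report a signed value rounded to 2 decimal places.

At the given values, q = 60570 − 2160(10.9) + 0.0128(108000) − 1230(14.1) = 21065.4.
∂q/∂P_r = -1230.
E = (-1230) × (14.1/21065.4) = -0.8232…

-0.82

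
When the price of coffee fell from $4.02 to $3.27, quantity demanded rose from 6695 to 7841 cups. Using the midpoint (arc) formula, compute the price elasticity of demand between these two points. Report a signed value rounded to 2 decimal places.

%ΔQ = (7841 − 6695) / [(6695 + 7841)/2] = 1146/7268 = 0.157677…
%ΔP = (3.27 − 4.02) / [(4.02 + 3.27)/2] = -0.75/3.645 = -0.205761…
Arc Ed = %ΔQ / %ΔP = (1146/7268) / (-0.75/3.645) = -0.7663…

-0.77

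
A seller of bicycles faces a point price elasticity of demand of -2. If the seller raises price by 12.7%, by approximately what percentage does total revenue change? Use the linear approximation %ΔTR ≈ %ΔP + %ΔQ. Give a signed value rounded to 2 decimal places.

-12.70%

%ΔQ ≈ Ed × %ΔP = (-2) × (+12.7%) = -25.4000%
%ΔTR ≈ %ΔP + %ΔQ = (+12.7%) + (-25.4000%) = -12.7000%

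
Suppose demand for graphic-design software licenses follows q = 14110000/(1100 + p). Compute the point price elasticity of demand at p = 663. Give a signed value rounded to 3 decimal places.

dq/dp = −14110000/(1100 + p)² = -4.53965. At p = 663, q = 8003.4.
Ed = (dq/dp)·(p/q) = (-4.53965) × (663/8003.4) = -0.37606…

-0.376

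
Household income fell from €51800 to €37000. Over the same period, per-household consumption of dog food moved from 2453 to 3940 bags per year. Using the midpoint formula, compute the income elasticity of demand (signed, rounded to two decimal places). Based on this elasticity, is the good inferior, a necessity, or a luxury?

-1.40; inferior

%ΔQ = (3940 − 2453)/[( 2453 + 3940)/2] = 1487/3196.5 = 0.465196…
%ΔIncome = (37000 − 51800)/[( 51800 + 37000)/2] = -14800/44400 = -0.333333…
E_income = (1487/3196.5) / (-14800/44400) = -1.3955…
E_income < 0 ⇒ inferior good.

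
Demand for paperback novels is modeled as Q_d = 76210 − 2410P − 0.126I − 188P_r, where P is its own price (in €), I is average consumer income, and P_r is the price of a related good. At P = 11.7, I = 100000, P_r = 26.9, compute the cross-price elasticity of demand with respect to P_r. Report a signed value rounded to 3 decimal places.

-0.167

At the given values, Q_d = 76210 − 2410(11.7) − 0.126(100000) − 188(26.9) = 30355.8.
∂Q_d/∂P_r = -188.
E = (-188) × (26.9/30355.8) = -0.16659…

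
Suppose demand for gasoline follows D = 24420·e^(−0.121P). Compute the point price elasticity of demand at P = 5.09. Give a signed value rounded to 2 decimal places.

dD/dP = −0.121·D = -1596.08. At P = 5.09, D = 13190.7.
Ed = (dD/dP)·(P/D) = (-1596.08) × (5.09/13190.7) = -0.6158…

-0.62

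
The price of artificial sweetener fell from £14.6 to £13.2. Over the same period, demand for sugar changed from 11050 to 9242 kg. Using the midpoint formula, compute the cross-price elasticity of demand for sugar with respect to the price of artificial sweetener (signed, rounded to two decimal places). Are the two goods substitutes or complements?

%ΔQ_{sugar} = (9242 − 11050)/avg = -1808/10146 = -0.178198…
%ΔP_{artificial sweetener} = (13.2 − 14.6)/avg = -1.4/13.9 = -0.100719…
E_cross = (-1808/10146) / (-1.4/13.9) = 1.7692…
E_cross > 0 ⇒ the goods are substitutes.

1.77; substitutes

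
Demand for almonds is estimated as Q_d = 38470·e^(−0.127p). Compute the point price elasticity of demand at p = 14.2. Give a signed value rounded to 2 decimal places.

-1.80

dQ_d/dp = −0.127·Q_d = -804.858. At p = 14.2, Q_d = 6337.46.
Ed = (dQ_d/dp)·(p/Q_d) = (-804.858) × (14.2/6337.46) = -1.8034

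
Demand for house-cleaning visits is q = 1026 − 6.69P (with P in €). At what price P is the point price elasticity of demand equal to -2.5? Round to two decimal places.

109.55

Ed = −6.69P/(1026 − 6.69P). Set this equal to -2.5:
6.69P = 2.5·(1026 − 6.69P) ⇒ 6.69P(1 + 2.5) = 2.5·1026
P = 2.5·1026 / (6.69·3.5) = 109.5451…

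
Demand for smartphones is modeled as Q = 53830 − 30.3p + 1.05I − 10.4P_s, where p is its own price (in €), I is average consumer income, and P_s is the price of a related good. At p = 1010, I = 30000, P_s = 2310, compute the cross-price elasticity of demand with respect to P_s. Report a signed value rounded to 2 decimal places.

At the given values, Q = 53830 − 30.3(1010) + 1.05(30000) − 10.4(2310) = 30703.
∂Q/∂P_s = -10.4.
E = (-10.4) × (2310/30703) = -0.7824…

-0.78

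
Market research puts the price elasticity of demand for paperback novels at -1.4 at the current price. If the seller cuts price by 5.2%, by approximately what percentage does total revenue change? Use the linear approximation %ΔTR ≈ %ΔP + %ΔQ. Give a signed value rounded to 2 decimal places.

+2.08%

%ΔQ ≈ Ed × %ΔP = (-1.4) × (-5.2%) = +7.2800%
%ΔTR ≈ %ΔP + %ΔQ = (-5.2%) + (+7.2800%) = +2.0800%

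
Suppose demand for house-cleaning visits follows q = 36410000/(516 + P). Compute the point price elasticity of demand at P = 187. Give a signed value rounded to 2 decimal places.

dq/dP = −36410000/(516 + P)² = -73.6733. At P = 187, q = 51792.3.
Ed = (dq/dP)·(P/q) = (-73.6733) × (187/51792.3) = -0.2660…

-0.27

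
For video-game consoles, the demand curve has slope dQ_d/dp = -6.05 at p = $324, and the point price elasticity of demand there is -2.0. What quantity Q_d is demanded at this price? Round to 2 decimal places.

Ed = (dQ_d/dp)·(p/Q_d) ⇒ Q_d = (dQ_d/dp)·p/Ed = (-6.05)·324/(-2.0) = 980.1

980.10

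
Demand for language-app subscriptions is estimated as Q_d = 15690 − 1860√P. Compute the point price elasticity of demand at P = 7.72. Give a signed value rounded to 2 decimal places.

dQ_d/dP = −1860/(2√P) = -334.714. At P = 7.72, Q_d = 10522.
Ed = (dQ_d/dP)·(P/Q_d) = (-334.714) × (7.72/10522) = -0.2455…

-0.25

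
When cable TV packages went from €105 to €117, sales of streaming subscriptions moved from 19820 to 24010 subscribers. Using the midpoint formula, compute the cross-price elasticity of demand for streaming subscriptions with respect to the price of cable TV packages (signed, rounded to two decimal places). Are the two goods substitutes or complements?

1.77; substitutes

%ΔQ_{streaming subscriptions} = (24010 − 19820)/avg = 4190/21915 = 0.191193…
%ΔP_{cable TV packages} = (117 − 105)/avg = 12/111 = 0.108108…
E_cross = (4190/21915) / (12/111) = 1.7685…
E_cross > 0 ⇒ the goods are substitutes.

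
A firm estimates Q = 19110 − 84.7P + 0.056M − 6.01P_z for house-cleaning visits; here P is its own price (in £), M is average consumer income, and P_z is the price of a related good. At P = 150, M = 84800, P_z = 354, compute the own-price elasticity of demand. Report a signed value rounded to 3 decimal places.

At the given values, Q = 19110 − 84.7(150) + 0.056(84800) − 6.01(354) = 9026.26.
∂Q/∂P = −84.7.
E = (-84.7) × (150/9026.26) = -1.40755…

-1.408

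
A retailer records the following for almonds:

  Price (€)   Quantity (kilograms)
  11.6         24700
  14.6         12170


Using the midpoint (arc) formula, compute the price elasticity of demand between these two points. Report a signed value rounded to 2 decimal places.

-2.97

%ΔQ = (12170 − 24700) / [(24700 + 12170)/2] = -12530/18435 = -0.679685…
%ΔP = (14.6 − 11.6) / [(11.6 + 14.6)/2] = 3/13.1 = 0.229007…
Arc Ed = %ΔQ / %ΔP = (-12530/18435) / (3/13.1) = -2.9679…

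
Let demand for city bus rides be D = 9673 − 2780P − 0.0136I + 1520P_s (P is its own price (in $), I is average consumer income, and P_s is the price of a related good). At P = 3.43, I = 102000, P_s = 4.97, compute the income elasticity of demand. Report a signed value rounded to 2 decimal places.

-0.22

At the given values, D = 9673 − 2780(3.43) − 0.0136(102000) + 1520(4.97) = 6304.8.
∂D/∂I = -0.0136.
E = (-0.0136) × (102000/6304.8) = -0.2200…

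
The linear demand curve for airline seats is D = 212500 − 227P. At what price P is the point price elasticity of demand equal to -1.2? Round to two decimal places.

510.61

Ed = −227P/(212500 − 227P). Set this equal to -1.2:
227P = 1.2·(212500 − 227P) ⇒ 227P(1 + 1.2) = 1.2·212500
P = 1.2·212500 / (227·2.2) = 510.6127…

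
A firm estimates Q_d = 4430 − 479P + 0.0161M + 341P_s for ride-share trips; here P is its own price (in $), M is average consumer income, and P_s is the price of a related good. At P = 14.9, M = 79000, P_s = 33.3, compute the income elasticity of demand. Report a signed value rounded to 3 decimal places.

0.128

At the given values, Q_d = 4430 − 479(14.9) + 0.0161(79000) + 341(33.3) = 9920.1.
∂Q_d/∂M = 0.0161.
E = (0.0161) × (79000/9920.1) = 0.12821…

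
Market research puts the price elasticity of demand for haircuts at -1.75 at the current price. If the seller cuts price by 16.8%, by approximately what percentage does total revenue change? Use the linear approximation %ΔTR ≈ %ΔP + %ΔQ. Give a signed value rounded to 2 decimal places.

%ΔQ ≈ Ed × %ΔP = (-1.75) × (-16.8%) = +29.4000%
%ΔTR ≈ %ΔP + %ΔQ = (-16.8%) + (+29.4000%) = +12.6000%

+12.60%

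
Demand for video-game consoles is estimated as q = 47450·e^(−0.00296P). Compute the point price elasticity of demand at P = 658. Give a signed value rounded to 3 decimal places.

dq/dP = −0.00296·q = -20.0291. At P = 658, q = 6766.58.
Ed = (dq/dP)·(P/q) = (-20.0291) × (658/6766.58) = -1.94768

-1.948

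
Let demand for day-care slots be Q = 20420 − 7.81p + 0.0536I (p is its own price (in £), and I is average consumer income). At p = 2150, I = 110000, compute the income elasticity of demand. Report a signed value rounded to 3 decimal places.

0.619

At the given values, Q = 20420 − 7.81(2150) + 0.0536(110000) = 9524.5.
∂Q/∂I = 0.0536.
E = (0.0536) × (110000/9524.5) = 0.61903…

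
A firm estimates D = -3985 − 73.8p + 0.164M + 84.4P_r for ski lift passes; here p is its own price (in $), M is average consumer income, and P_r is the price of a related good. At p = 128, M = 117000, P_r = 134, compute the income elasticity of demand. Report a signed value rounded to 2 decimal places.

1.12

At the given values, D = -3985 − 73.8(128) + 0.164(117000) + 84.4(134) = 17066.2.
∂D/∂M = 0.164.
E = (0.164) × (117000/17066.2) = 1.1243…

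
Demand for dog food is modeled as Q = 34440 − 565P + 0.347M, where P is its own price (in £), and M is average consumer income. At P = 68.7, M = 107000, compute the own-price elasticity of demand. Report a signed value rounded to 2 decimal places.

-1.19

At the given values, Q = 34440 − 565(68.7) + 0.347(107000) = 32753.5.
∂Q/∂P = −565.
E = (-565) × (68.7/32753.5) = -1.1850…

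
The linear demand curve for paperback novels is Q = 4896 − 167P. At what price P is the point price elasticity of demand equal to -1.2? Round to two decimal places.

15.99

Ed = −167P/(4896 − 167P). Set this equal to -1.2:
167P = 1.2·(4896 − 167P) ⇒ 167P(1 + 1.2) = 1.2·4896
P = 1.2·4896 / (167·2.2) = 15.9912…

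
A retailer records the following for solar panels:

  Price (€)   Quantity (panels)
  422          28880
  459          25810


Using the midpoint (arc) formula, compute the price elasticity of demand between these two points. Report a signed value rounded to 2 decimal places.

-1.34

%ΔQ = (25810 − 28880) / [(28880 + 25810)/2] = -3070/27345 = -0.112269…
%ΔP = (459 − 422) / [(422 + 459)/2] = 37/440.5 = 0.083995…
Arc Ed = %ΔQ / %ΔP = (-3070/27345) / (37/440.5) = -1.3366…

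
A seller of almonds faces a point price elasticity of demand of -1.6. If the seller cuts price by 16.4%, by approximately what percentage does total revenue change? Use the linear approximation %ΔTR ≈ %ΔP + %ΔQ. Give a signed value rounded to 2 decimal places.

%ΔQ ≈ Ed × %ΔP = (-1.6) × (-16.4%) = +26.2400%
%ΔTR ≈ %ΔP + %ΔQ = (-16.4%) + (+26.2400%) = +9.8400%

+9.84%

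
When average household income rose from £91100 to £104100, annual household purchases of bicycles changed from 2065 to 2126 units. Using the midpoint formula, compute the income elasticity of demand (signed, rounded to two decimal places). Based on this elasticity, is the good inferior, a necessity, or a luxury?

%ΔQ = (2126 − 2065)/[( 2065 + 2126)/2] = 61/2095.5 = 0.029109…
%ΔIncome = (104100 − 91100)/[( 91100 + 104100)/2] = 13000/97600 = 0.133196…
E_income = (61/2095.5) / (13000/97600) = 0.2185…
0 < E_income < 1 ⇒ normal good, necessity.

0.22; necessity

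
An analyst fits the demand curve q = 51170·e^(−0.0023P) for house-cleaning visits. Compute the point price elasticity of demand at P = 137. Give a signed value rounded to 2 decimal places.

-0.32

dq/dP = −0.0023·q = -85.881. At P = 137, q = 37339.6.
Ed = (dq/dP)·(P/q) = (-85.881) × (137/37339.6) = -0.3151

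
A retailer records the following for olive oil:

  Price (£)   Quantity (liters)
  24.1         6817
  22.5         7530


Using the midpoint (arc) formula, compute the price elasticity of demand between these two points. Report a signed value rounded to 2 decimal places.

%ΔQ = (7530 − 6817) / [(6817 + 7530)/2] = 713/7173.5 = 0.099393…
%ΔP = (22.5 − 24.1) / [(24.1 + 22.5)/2] = -1.6/23.3 = -0.068669…
Arc Ed = %ΔQ / %ΔP = (713/7173.5) / (-1.6/23.3) = -1.4474…

-1.45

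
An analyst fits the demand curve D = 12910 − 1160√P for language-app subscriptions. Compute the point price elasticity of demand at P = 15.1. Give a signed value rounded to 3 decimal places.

dD/dP = −1160/(2√P) = -149.259. At P = 15.1, D = 8402.39.
Ed = (dD/dP)·(P/D) = (-149.259) × (15.1/8402.39) = -0.26823…

-0.268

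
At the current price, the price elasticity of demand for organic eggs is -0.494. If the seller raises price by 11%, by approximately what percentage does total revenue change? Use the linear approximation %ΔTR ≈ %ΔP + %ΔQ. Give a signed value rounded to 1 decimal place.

%ΔQ ≈ Ed × %ΔP = (-0.494) × (+11%) = -5.4340%
%ΔTR ≈ %ΔP + %ΔQ = (+11%) + (-5.4340%) = +5.5660%

+5.6%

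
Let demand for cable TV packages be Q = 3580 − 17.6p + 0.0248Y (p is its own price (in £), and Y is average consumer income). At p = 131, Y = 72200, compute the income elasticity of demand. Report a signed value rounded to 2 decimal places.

0.58

At the given values, Q = 3580 − 17.6(131) + 0.0248(72200) = 3064.96.
∂Q/∂Y = 0.0248.
E = (0.0248) × (72200/3064.96) = 0.5842…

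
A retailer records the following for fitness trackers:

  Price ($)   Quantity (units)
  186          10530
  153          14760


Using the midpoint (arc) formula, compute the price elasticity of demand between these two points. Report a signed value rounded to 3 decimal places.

%ΔQ = (14760 − 10530) / [(10530 + 14760)/2] = 4230/12645 = 0.334519…
%ΔP = (153 − 186) / [(186 + 153)/2] = -33/169.5 = -0.194690…
Arc Ed = %ΔQ / %ΔP = (4230/12645) / (-33/169.5) = -1.71821…

-1.718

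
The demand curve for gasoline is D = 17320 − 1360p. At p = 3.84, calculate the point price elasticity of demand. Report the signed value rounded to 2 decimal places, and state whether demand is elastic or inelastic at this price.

-0.43; inelastic

dD/dp = −1360. At p = 3.84, D = 17320 − 1360(3.84) = 12097.6.
Ed = (dD/dp)·(p/D) = −1360 × (3.84/12097.6) = -0.4316…
|Ed| = 0.43 < 1, so demand is inelastic.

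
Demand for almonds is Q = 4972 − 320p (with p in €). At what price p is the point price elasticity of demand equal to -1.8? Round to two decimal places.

Ed = −320p/(4972 − 320p). Set this equal to -1.8:
320p = 1.8·(4972 − 320p) ⇒ 320p(1 + 1.8) = 1.8·4972
p = 1.8·4972 / (320·2.8) = 9.9883…

9.99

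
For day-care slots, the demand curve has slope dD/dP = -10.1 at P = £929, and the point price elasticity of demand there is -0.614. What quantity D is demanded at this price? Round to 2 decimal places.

15281.60

Ed = (dD/dP)·(P/D) ⇒ D = (dD/dP)·P/Ed = (-10.1)·929/(-0.614) = 15281.5960…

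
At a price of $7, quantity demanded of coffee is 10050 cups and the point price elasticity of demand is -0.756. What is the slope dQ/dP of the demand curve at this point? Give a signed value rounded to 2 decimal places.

-1085.40

Ed = (dQ/dP)·(P/Q) ⇒ dQ/dP = Ed·Q/P = (-0.756)·10050/7 = -1085.4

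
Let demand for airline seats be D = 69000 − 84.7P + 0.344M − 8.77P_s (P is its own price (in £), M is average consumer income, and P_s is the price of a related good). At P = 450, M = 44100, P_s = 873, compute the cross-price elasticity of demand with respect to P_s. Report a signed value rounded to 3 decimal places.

-0.199

At the given values, D = 69000 − 84.7(450) + 0.344(44100) − 8.77(873) = 38399.19.
∂D/∂P_s = -8.77.
E = (-8.77) × (873/38399.19) = -0.19938…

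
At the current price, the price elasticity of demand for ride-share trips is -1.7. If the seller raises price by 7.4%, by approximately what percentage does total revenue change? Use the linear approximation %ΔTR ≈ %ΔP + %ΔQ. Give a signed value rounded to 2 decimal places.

%ΔQ ≈ Ed × %ΔP = (-1.7) × (+7.4%) = -12.5800%
%ΔTR ≈ %ΔP + %ΔQ = (+7.4%) + (-12.5800%) = -5.1800%

-5.18%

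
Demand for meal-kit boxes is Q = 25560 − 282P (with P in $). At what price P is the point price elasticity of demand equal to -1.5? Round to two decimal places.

54.38

Ed = −282P/(25560 − 282P). Set this equal to -1.5:
282P = 1.5·(25560 − 282P) ⇒ 282P(1 + 1.5) = 1.5·25560
P = 1.5·25560 / (282·2.5) = 54.3829…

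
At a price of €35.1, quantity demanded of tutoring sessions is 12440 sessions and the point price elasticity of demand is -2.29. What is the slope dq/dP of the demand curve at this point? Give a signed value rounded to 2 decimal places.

Ed = (dq/dP)·(P/q) ⇒ dq/dP = Ed·q/P = (-2.29)·12440/35.1 = -811.6125…

-811.61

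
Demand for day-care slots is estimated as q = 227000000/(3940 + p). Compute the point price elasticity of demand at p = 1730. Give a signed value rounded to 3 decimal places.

-0.305

dq/dp = −227000000/(3940 + p)² = -7.06089. At p = 1730, q = 40035.3.
Ed = (dq/dp)·(p/q) = (-7.06089) × (1730/40035.3) = -0.30511…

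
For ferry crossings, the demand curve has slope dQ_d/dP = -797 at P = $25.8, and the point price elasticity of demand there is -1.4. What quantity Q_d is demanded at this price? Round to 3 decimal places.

Ed = (dQ_d/dP)·(P/Q_d) ⇒ Q_d = (dQ_d/dP)·P/Ed = (-797)·25.8/(-1.4) = 14687.57142…

14687.571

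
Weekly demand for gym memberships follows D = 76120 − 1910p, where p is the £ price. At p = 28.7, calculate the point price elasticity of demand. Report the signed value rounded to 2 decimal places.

-2.57

dD/dp = −1910. At p = 28.7, D = 76120 − 1910(28.7) = 21303.
Ed = (dD/dp)·(p/D) = −1910 × (28.7/21303) = -2.5732…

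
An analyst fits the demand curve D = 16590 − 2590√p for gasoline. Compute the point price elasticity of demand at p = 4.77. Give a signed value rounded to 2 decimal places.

dD/dp = −2590/(2√p) = -592.94. At p = 4.77, D = 10933.4.
Ed = (dD/dp)·(p/D) = (-592.94) × (4.77/10933.4) = -0.2586…

-0.26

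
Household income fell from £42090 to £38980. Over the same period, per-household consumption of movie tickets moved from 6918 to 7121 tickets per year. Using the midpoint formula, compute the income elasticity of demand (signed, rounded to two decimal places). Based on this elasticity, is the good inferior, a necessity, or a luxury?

%ΔQ = (7121 − 6918)/[( 6918 + 7121)/2] = 203/7019.5 = 0.028919…
%ΔIncome = (38980 − 42090)/[( 42090 + 38980)/2] = -3110/40535 = -0.076723…
E_income = (203/7019.5) / (-3110/40535) = -0.3769…
E_income < 0 ⇒ inferior good.

-0.38; inferior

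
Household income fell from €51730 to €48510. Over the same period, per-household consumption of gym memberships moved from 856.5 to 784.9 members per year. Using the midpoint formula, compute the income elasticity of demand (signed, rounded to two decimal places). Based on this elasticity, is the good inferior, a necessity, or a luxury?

1.36; luxury

%ΔQ = (784.9 − 856.5)/[( 856.5 + 784.9)/2] = -71.6/820.7 = -0.087242…
%ΔIncome = (48510 − 51730)/[( 51730 + 48510)/2] = -3220/50120 = -0.064245…
E_income = (-71.6/820.7) / (-3220/50120) = 1.3579…
E_income > 1 ⇒ normal good, luxury.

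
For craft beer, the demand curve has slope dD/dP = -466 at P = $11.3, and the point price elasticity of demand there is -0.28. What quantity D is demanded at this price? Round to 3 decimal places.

18806.429

Ed = (dD/dP)·(P/D) ⇒ D = (dD/dP)·P/Ed = (-466)·11.3/(-0.28) = 18806.42857…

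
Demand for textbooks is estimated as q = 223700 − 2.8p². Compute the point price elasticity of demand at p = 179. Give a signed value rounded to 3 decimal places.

-1.339

dq/dp = −2·2.8·p = -1002.4. At p = 179, q = 133985.2.
Ed = (dq/dp)·(p/q) = (-1002.4) × (179/133985.2) = -1.33917…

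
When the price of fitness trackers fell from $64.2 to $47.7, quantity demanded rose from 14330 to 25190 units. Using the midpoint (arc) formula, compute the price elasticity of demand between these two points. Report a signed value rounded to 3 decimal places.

%ΔQ = (25190 − 14330) / [(14330 + 25190)/2] = 10860/19760 = 0.549595…
%ΔP = (47.7 − 64.2) / [(64.2 + 47.7)/2] = -16.5/55.95 = -0.294906…
Arc Ed = %ΔQ / %ΔP = (10860/19760) / (-16.5/55.95) = -1.86362…

-1.864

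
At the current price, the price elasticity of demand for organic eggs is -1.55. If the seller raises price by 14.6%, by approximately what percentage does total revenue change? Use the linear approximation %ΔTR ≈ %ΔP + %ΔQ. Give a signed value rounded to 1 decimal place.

%ΔQ ≈ Ed × %ΔP = (-1.55) × (+14.6%) = -22.6300%
%ΔTR ≈ %ΔP + %ΔQ = (+14.6%) + (-22.6300%) = -8.0300%

-8.0%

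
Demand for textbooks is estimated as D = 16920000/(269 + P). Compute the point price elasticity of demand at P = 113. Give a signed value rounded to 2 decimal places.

dD/dP = −16920000/(269 + P)² = -115.951. At P = 113, D = 44293.2.
Ed = (dD/dP)·(P/D) = (-115.951) × (113/44293.2) = -0.2958…

-0.30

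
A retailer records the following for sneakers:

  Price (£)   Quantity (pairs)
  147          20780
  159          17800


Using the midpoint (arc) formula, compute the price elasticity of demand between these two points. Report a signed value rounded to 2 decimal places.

%ΔQ = (17800 − 20780) / [(20780 + 17800)/2] = -2980/19290 = -0.154484…
%ΔP = (159 − 147) / [(147 + 159)/2] = 12/153 = 0.078431…
Arc Ed = %ΔQ / %ΔP = (-2980/19290) / (12/153) = -1.9696…

-1.97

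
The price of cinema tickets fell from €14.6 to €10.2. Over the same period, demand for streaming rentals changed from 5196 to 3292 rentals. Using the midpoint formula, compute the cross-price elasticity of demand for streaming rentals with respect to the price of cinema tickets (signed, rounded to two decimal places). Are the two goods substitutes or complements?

1.26; substitutes

%ΔQ_{streaming rentals} = (3292 − 5196)/avg = -1904/4244 = -0.448633…
%ΔP_{cinema tickets} = (10.2 − 14.6)/avg = -4.4/12.4 = -0.354838…
E_cross = (-1904/4244) / (-4.4/12.4) = 1.2643…
E_cross > 0 ⇒ the goods are substitutes.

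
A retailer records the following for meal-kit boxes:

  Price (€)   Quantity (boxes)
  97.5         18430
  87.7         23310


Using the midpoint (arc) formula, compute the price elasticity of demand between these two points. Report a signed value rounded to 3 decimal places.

%ΔQ = (23310 − 18430) / [(18430 + 23310)/2] = 4880/20870 = 0.233828…
%ΔP = (87.7 − 97.5) / [(97.5 + 87.7)/2] = -9.8/92.6 = -0.105831…
Arc Ed = %ΔQ / %ΔP = (4880/20870) / (-9.8/92.6) = -2.20944…

-2.209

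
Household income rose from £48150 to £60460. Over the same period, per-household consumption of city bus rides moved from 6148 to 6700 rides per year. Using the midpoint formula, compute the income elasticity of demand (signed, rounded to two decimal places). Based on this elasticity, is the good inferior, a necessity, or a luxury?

0.38; necessity

%ΔQ = (6700 − 6148)/[( 6148 + 6700)/2] = 552/6424 = 0.085927…
%ΔIncome = (60460 − 48150)/[( 48150 + 60460)/2] = 12310/54305 = 0.226682…
E_income = (552/6424) / (12310/54305) = 0.3790…
0 < E_income < 1 ⇒ normal good, necessity.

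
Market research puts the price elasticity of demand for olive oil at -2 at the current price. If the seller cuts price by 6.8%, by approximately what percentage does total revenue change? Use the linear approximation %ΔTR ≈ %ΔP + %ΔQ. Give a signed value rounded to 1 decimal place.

+6.8%

%ΔQ ≈ Ed × %ΔP = (-2) × (-6.8%) = +13.6000%
%ΔTR ≈ %ΔP + %ΔQ = (-6.8%) + (+13.6000%) = +6.8000%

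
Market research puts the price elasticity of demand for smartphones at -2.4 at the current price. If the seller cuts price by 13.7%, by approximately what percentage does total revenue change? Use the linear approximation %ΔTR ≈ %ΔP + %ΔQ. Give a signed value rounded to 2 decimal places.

+19.18%

%ΔQ ≈ Ed × %ΔP = (-2.4) × (-13.7%) = +32.8800%
%ΔTR ≈ %ΔP + %ΔQ = (-13.7%) + (+32.8800%) = +19.1800%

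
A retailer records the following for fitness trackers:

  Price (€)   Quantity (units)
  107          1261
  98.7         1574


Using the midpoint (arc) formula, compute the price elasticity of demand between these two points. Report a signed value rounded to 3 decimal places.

-2.736

%ΔQ = (1574 − 1261) / [(1261 + 1574)/2] = 313/1417.5 = 0.220811…
%ΔP = (98.7 − 107) / [(107 + 98.7)/2] = -8.3/102.85 = -0.080700…
Arc Ed = %ΔQ / %ΔP = (313/1417.5) / (-8.3/102.85) = -2.73619…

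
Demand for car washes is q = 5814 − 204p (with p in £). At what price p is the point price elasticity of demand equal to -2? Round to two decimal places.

19.00

Ed = −204p/(5814 − 204p). Set this equal to -2:
204p = 2·(5814 − 204p) ⇒ 204p(1 + 2) = 2·5814
p = 2·5814 / (204·3) = 19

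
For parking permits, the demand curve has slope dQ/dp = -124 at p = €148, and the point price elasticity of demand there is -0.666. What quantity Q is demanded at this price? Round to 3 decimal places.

27555.556

Ed = (dQ/dp)·(p/Q) ⇒ Q = (dQ/dp)·p/Ed = (-124)·148/(-0.666) = 27555.55555…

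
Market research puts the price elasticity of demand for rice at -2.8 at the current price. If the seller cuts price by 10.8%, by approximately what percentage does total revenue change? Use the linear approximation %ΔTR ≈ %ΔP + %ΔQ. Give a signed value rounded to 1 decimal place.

%ΔQ ≈ Ed × %ΔP = (-2.8) × (-10.8%) = +30.2400%
%ΔTR ≈ %ΔP + %ΔQ = (-10.8%) + (+30.2400%) = +19.4400%

+19.4%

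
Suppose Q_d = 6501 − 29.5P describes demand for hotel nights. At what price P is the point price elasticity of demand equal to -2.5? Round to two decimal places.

157.41

Ed = −29.5P/(6501 − 29.5P). Set this equal to -2.5:
29.5P = 2.5·(6501 − 29.5P) ⇒ 29.5P(1 + 2.5) = 2.5·6501
P = 2.5·6501 / (29.5·3.5) = 157.4092…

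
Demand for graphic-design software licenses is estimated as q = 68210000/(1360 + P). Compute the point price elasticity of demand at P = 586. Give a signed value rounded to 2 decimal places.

dq/dP = −68210000/(1360 + P)² = -18.012. At P = 586, q = 35051.4.
Ed = (dq/dP)·(P/q) = (-18.012) × (586/35051.4) = -0.3011…

-0.30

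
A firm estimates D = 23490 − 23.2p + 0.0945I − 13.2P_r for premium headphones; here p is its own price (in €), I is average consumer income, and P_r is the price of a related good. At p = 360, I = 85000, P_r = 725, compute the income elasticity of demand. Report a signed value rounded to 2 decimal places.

At the given values, D = 23490 − 23.2(360) + 0.0945(85000) − 13.2(725) = 13600.5.
∂D/∂I = 0.0945.
E = (0.0945) × (85000/13600.5) = 0.5906…

0.59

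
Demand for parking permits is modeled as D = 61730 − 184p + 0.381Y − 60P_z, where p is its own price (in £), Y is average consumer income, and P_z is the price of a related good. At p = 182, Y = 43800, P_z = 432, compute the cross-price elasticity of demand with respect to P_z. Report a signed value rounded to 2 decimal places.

-1.36

At the given values, D = 61730 − 184(182) + 0.381(43800) − 60(432) = 19009.8.
∂D/∂P_z = -60.
E = (-60) × (432/19009.8) = -1.3635…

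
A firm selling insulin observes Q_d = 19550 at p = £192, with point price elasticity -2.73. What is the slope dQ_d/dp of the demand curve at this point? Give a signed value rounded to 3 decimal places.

-277.977

Ed = (dQ_d/dp)·(p/Q_d) ⇒ dQ_d/dp = Ed·Q_d/p = (-2.73)·19550/192 = -277.97656…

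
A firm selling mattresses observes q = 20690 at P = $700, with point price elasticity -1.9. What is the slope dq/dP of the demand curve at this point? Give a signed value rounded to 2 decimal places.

-56.16

Ed = (dq/dP)·(P/q) ⇒ dq/dP = Ed·q/P = (-1.9)·20690/700 = -56.1585…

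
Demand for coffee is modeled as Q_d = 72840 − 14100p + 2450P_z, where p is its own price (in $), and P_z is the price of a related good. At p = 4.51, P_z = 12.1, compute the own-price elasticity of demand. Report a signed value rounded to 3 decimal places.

At the given values, Q_d = 72840 − 14100(4.51) + 2450(12.1) = 38894.
∂Q_d/∂p = −14100.
E = (-14100) × (4.51/38894) = -1.63498…

-1.635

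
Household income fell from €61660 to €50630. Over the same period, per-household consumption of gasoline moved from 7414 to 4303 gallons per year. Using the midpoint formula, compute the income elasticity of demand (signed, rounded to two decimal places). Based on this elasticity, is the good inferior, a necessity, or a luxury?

%ΔQ = (4303 − 7414)/[( 7414 + 4303)/2] = -3111/5858.5 = -0.531023…
%ΔIncome = (50630 − 61660)/[( 61660 + 50630)/2] = -11030/56145 = -0.196455…
E_income = (-3111/5858.5) / (-11030/56145) = 2.7030…
E_income > 1 ⇒ normal good, luxury.

2.70; luxury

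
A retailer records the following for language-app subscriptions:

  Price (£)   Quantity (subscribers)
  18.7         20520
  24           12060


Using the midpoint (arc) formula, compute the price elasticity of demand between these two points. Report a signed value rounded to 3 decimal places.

%ΔQ = (12060 − 20520) / [(20520 + 12060)/2] = -8460/16290 = -0.519337…
%ΔP = (24 − 18.7) / [(18.7 + 24)/2] = 5.3/21.35 = 0.248243…
Arc Ed = %ΔQ / %ΔP = (-8460/16290) / (5.3/21.35) = -2.09204…

-2.092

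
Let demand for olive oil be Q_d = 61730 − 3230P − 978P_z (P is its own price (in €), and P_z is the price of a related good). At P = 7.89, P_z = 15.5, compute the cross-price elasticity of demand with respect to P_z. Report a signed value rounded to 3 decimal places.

-0.719

At the given values, Q_d = 61730 − 3230(7.89) − 978(15.5) = 21086.3.
∂Q_d/∂P_z = -978.
E = (-978) × (15.5/21086.3) = -0.71890…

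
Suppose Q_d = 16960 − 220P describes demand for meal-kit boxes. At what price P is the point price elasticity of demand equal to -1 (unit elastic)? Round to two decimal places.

Ed = −220P/(16960 − 220P). Set this equal to -1:
220P = 1·(16960 − 220P) ⇒ 220P(1 + 1) = 1·16960
P = 1·16960 / (220·2) = 38.5454…

38.55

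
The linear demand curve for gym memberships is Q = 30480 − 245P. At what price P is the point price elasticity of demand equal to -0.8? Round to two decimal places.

Ed = −245P/(30480 − 245P). Set this equal to -0.8:
245P = 0.8·(30480 − 245P) ⇒ 245P(1 + 0.8) = 0.8·30480
P = 0.8·30480 / (245·1.8) = 55.2925…

55.29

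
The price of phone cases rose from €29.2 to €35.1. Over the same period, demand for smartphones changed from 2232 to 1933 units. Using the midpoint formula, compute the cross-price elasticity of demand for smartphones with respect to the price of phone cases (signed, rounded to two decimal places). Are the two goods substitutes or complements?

-0.78; complements

%ΔQ_{smartphones} = (1933 − 2232)/avg = -299/2082.5 = -0.143577…
%ΔP_{phone cases} = (35.1 − 29.2)/avg = 5.9/32.15 = 0.183514…
E_cross = (-299/2082.5) / (5.9/32.15) = -0.7823…
E_cross < 0 ⇒ the goods are complements.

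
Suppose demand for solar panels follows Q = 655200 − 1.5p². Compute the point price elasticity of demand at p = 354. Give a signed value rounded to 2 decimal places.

-0.80

dQ/dp = −2·1.5·p = -1062. At p = 354, Q = 467226.
Ed = (dQ/dp)·(p/Q) = (-1062) × (354/467226) = -0.8046…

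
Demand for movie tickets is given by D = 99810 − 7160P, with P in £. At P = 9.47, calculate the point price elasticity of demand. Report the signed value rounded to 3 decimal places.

-2.119

dD/dP = −7160. At P = 9.47, D = 99810 − 7160(9.47) = 32004.8.
Ed = (dD/dP)·(P/D) = −7160 × (9.47/32004.8) = -2.11859…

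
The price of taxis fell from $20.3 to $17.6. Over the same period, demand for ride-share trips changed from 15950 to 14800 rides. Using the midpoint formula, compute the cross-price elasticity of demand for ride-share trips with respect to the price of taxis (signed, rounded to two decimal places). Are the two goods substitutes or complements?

0.52; substitutes

%ΔQ_{ride-share trips} = (14800 − 15950)/avg = -1150/15375 = -0.074796…
%ΔP_{taxis} = (17.6 − 20.3)/avg = -2.7/18.95 = -0.142480…
E_cross = (-1150/15375) / (-2.7/18.95) = 0.5249…
E_cross > 0 ⇒ the goods are substitutes.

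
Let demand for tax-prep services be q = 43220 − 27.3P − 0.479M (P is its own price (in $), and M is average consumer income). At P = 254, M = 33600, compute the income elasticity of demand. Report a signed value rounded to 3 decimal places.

At the given values, q = 43220 − 27.3(254) − 0.479(33600) = 20191.4.
∂q/∂M = -0.479.
E = (-0.479) × (33600/20191.4) = -0.79709…

-0.797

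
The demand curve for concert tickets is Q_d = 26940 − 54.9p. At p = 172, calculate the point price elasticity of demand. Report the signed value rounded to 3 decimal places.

-0.540

dQ_d/dp = −54.9. At p = 172, Q_d = 26940 − 54.9(172) = 17497.2.
Ed = (dQ_d/dp)·(p/Q_d) = −54.9 × (172/17497.2) = -0.53967…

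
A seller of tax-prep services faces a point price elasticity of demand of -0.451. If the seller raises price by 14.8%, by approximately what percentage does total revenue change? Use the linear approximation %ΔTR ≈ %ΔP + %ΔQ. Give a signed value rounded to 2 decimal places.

%ΔQ ≈ Ed × %ΔP = (-0.451) × (+14.8%) = -6.6748%
%ΔTR ≈ %ΔP + %ΔQ = (+14.8%) + (-6.6748%) = +8.1252%

+8.13%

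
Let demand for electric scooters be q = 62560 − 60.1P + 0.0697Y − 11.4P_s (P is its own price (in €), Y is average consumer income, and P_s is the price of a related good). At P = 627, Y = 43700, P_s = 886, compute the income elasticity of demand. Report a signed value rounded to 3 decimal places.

0.171

At the given values, q = 62560 − 60.1(627) + 0.0697(43700) − 11.4(886) = 17822.79.
∂q/∂Y = 0.0697.
E = (0.0697) × (43700/17822.79) = 0.17089…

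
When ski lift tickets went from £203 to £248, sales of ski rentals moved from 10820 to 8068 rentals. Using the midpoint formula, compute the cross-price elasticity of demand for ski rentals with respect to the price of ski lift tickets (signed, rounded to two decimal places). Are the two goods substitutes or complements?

%ΔQ_{ski rentals} = (8068 − 10820)/avg = -2752/9444 = -0.291401…
%ΔP_{ski lift tickets} = (248 − 203)/avg = 45/225.5 = 0.199556…
E_cross = (-2752/9444) / (45/225.5) = -1.4602…
E_cross < 0 ⇒ the goods are complements.

-1.46; complements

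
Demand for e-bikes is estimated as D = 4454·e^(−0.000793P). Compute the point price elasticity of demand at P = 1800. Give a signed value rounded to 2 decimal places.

dD/dP = −0.000793·D = -0.847445. At P = 1800, D = 1068.66.
Ed = (dD/dP)·(P/D) = (-0.847445) × (1800/1068.66) = -1.4274

-1.43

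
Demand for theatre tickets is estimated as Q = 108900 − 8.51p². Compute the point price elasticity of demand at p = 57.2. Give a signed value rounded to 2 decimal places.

-0.69

dQ/dp = −2·8.51·p = -973.544. At p = 57.2, Q = 81056.6416.
Ed = (dQ/dp)·(p/Q) = (-973.544) × (57.2/81056.6416) = -0.6870…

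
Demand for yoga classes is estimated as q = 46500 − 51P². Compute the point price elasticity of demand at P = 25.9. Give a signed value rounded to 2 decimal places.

dq/dP = −2·51·P = -2641.8. At P = 25.9, q = 12288.69.
Ed = (dq/dP)·(P/q) = (-2641.8) × (25.9/12288.69) = -5.5679…

-5.57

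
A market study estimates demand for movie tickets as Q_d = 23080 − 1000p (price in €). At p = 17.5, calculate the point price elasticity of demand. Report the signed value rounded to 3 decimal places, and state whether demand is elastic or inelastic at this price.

-3.136; elastic

dQ_d/dp = −1000. At p = 17.5, Q_d = 23080 − 1000(17.5) = 5580.
Ed = (dQ_d/dp)·(p/Q_d) = −1000 × (17.5/5580) = -3.13620…
|Ed| = 3.136 > 1, so demand is elastic.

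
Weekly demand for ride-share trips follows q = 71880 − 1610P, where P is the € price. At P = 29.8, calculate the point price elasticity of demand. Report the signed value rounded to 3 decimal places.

dq/dP = −1610. At P = 29.8, q = 71880 − 1610(29.8) = 23902.
Ed = (dq/dP)·(P/q) = −1610 × (29.8/23902) = -2.00727…

-2.007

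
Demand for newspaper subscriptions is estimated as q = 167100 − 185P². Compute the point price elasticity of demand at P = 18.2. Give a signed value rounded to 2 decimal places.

dq/dP = −2·185·P = -6734. At P = 18.2, q = 105820.6.
Ed = (dq/dP)·(P/q) = (-6734) × (18.2/105820.6) = -1.1581…

-1.16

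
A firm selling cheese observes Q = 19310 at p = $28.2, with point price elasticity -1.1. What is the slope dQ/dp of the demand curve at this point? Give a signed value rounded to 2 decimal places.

Ed = (dQ/dp)·(p/Q) ⇒ dQ/dp = Ed·Q/p = (-1.1)·19310/28.2 = -753.2269…

-753.23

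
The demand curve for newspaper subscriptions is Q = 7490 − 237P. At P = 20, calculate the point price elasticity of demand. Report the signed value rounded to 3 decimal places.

dQ/dP = −237. At P = 20, Q = 7490 − 237(20) = 2750.
Ed = (dQ/dP)·(P/Q) = −237 × (20/2750) = -1.72363…

-1.724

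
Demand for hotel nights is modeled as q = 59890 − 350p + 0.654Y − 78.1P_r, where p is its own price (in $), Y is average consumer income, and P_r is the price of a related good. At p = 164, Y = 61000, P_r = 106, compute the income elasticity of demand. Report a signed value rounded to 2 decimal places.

1.17

At the given values, q = 59890 − 350(164) + 0.654(61000) − 78.1(106) = 34105.4.
∂q/∂Y = 0.654.
E = (0.654) × (61000/34105.4) = 1.1697…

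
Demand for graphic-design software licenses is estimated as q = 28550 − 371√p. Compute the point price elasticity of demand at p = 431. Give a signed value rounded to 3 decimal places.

dq/dp = −371/(2√p) = -8.93522. At p = 431, q = 20847.8.
Ed = (dq/dp)·(p/q) = (-8.93522) × (431/20847.8) = -0.18472…

-0.185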